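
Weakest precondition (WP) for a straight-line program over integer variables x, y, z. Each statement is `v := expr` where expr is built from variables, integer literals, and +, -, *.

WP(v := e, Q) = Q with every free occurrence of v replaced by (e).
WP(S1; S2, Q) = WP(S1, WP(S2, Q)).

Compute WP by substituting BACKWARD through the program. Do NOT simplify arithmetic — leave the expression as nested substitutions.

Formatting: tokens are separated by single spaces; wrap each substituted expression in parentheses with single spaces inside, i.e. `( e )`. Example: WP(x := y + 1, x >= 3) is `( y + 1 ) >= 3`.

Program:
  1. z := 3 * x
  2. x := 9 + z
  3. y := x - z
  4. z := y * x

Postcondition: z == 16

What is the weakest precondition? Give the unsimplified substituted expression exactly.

post: z == 16
stmt 4: z := y * x  -- replace 1 occurrence(s) of z with (y * x)
  => ( y * x ) == 16
stmt 3: y := x - z  -- replace 1 occurrence(s) of y with (x - z)
  => ( ( x - z ) * x ) == 16
stmt 2: x := 9 + z  -- replace 2 occurrence(s) of x with (9 + z)
  => ( ( ( 9 + z ) - z ) * ( 9 + z ) ) == 16
stmt 1: z := 3 * x  -- replace 3 occurrence(s) of z with (3 * x)
  => ( ( ( 9 + ( 3 * x ) ) - ( 3 * x ) ) * ( 9 + ( 3 * x ) ) ) == 16

Answer: ( ( ( 9 + ( 3 * x ) ) - ( 3 * x ) ) * ( 9 + ( 3 * x ) ) ) == 16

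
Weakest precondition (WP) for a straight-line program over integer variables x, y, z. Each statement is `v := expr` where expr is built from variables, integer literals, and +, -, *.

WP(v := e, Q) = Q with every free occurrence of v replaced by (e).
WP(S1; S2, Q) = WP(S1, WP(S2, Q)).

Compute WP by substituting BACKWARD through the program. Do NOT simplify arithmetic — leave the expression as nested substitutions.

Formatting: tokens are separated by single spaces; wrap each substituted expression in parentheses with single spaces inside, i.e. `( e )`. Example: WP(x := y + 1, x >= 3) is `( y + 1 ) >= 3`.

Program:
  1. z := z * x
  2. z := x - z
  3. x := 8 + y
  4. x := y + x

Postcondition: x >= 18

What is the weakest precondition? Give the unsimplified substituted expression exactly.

post: x >= 18
stmt 4: x := y + x  -- replace 1 occurrence(s) of x with (y + x)
  => ( y + x ) >= 18
stmt 3: x := 8 + y  -- replace 1 occurrence(s) of x with (8 + y)
  => ( y + ( 8 + y ) ) >= 18
stmt 2: z := x - z  -- replace 0 occurrence(s) of z with (x - z)
  => ( y + ( 8 + y ) ) >= 18
stmt 1: z := z * x  -- replace 0 occurrence(s) of z with (z * x)
  => ( y + ( 8 + y ) ) >= 18

Answer: ( y + ( 8 + y ) ) >= 18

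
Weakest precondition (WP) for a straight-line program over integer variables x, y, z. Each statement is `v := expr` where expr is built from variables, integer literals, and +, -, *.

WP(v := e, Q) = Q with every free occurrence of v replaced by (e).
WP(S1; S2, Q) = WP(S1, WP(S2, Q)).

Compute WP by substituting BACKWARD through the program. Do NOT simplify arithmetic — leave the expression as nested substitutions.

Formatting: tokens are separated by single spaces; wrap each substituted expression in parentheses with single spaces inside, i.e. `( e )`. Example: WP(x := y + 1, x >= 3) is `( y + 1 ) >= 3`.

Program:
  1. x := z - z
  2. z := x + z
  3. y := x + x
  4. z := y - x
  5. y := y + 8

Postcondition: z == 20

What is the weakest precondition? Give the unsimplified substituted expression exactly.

Answer: ( ( ( z - z ) + ( z - z ) ) - ( z - z ) ) == 20

Derivation:
post: z == 20
stmt 5: y := y + 8  -- replace 0 occurrence(s) of y with (y + 8)
  => z == 20
stmt 4: z := y - x  -- replace 1 occurrence(s) of z with (y - x)
  => ( y - x ) == 20
stmt 3: y := x + x  -- replace 1 occurrence(s) of y with (x + x)
  => ( ( x + x ) - x ) == 20
stmt 2: z := x + z  -- replace 0 occurrence(s) of z with (x + z)
  => ( ( x + x ) - x ) == 20
stmt 1: x := z - z  -- replace 3 occurrence(s) of x with (z - z)
  => ( ( ( z - z ) + ( z - z ) ) - ( z - z ) ) == 20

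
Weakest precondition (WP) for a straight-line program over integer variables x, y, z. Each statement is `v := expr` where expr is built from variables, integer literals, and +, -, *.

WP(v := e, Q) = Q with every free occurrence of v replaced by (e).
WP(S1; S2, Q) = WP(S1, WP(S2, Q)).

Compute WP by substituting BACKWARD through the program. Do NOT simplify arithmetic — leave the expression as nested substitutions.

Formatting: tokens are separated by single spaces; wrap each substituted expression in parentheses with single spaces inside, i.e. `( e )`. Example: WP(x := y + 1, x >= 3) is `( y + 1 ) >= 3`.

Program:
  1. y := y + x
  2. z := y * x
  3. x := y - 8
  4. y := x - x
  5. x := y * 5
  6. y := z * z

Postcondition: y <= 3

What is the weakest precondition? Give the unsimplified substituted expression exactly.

Answer: ( ( ( y + x ) * x ) * ( ( y + x ) * x ) ) <= 3

Derivation:
post: y <= 3
stmt 6: y := z * z  -- replace 1 occurrence(s) of y with (z * z)
  => ( z * z ) <= 3
stmt 5: x := y * 5  -- replace 0 occurrence(s) of x with (y * 5)
  => ( z * z ) <= 3
stmt 4: y := x - x  -- replace 0 occurrence(s) of y with (x - x)
  => ( z * z ) <= 3
stmt 3: x := y - 8  -- replace 0 occurrence(s) of x with (y - 8)
  => ( z * z ) <= 3
stmt 2: z := y * x  -- replace 2 occurrence(s) of z with (y * x)
  => ( ( y * x ) * ( y * x ) ) <= 3
stmt 1: y := y + x  -- replace 2 occurrence(s) of y with (y + x)
  => ( ( ( y + x ) * x ) * ( ( y + x ) * x ) ) <= 3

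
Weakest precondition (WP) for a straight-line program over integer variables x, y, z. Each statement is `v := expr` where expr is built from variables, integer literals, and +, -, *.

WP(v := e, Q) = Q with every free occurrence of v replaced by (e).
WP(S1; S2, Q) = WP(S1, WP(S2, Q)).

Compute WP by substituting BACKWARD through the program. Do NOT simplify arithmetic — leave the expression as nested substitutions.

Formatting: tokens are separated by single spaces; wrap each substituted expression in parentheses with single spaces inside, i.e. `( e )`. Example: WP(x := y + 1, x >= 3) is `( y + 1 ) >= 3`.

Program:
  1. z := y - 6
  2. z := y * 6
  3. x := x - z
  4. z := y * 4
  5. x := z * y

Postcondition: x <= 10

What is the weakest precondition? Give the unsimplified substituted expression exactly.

Answer: ( ( y * 4 ) * y ) <= 10

Derivation:
post: x <= 10
stmt 5: x := z * y  -- replace 1 occurrence(s) of x with (z * y)
  => ( z * y ) <= 10
stmt 4: z := y * 4  -- replace 1 occurrence(s) of z with (y * 4)
  => ( ( y * 4 ) * y ) <= 10
stmt 3: x := x - z  -- replace 0 occurrence(s) of x with (x - z)
  => ( ( y * 4 ) * y ) <= 10
stmt 2: z := y * 6  -- replace 0 occurrence(s) of z with (y * 6)
  => ( ( y * 4 ) * y ) <= 10
stmt 1: z := y - 6  -- replace 0 occurrence(s) of z with (y - 6)
  => ( ( y * 4 ) * y ) <= 10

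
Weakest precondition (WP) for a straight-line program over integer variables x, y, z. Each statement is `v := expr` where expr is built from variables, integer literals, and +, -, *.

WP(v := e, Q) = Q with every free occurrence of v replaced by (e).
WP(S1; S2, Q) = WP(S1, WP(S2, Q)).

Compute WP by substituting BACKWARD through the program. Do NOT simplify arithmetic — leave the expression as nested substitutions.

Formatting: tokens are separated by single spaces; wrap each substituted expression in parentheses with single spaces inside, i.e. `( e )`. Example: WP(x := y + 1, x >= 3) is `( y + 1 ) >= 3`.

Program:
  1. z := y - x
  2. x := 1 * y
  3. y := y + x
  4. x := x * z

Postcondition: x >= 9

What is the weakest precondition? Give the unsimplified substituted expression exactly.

Answer: ( ( 1 * y ) * ( y - x ) ) >= 9

Derivation:
post: x >= 9
stmt 4: x := x * z  -- replace 1 occurrence(s) of x with (x * z)
  => ( x * z ) >= 9
stmt 3: y := y + x  -- replace 0 occurrence(s) of y with (y + x)
  => ( x * z ) >= 9
stmt 2: x := 1 * y  -- replace 1 occurrence(s) of x with (1 * y)
  => ( ( 1 * y ) * z ) >= 9
stmt 1: z := y - x  -- replace 1 occurrence(s) of z with (y - x)
  => ( ( 1 * y ) * ( y - x ) ) >= 9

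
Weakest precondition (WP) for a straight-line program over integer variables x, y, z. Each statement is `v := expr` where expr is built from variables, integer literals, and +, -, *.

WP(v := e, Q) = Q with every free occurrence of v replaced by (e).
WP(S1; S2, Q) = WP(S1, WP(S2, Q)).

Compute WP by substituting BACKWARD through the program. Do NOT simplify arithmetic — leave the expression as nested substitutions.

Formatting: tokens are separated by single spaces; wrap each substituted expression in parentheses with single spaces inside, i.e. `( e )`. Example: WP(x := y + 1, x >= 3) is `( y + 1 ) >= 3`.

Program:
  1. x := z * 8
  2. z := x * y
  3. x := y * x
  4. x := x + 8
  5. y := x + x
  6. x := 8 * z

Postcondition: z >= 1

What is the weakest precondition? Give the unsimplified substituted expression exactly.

post: z >= 1
stmt 6: x := 8 * z  -- replace 0 occurrence(s) of x with (8 * z)
  => z >= 1
stmt 5: y := x + x  -- replace 0 occurrence(s) of y with (x + x)
  => z >= 1
stmt 4: x := x + 8  -- replace 0 occurrence(s) of x with (x + 8)
  => z >= 1
stmt 3: x := y * x  -- replace 0 occurrence(s) of x with (y * x)
  => z >= 1
stmt 2: z := x * y  -- replace 1 occurrence(s) of z with (x * y)
  => ( x * y ) >= 1
stmt 1: x := z * 8  -- replace 1 occurrence(s) of x with (z * 8)
  => ( ( z * 8 ) * y ) >= 1

Answer: ( ( z * 8 ) * y ) >= 1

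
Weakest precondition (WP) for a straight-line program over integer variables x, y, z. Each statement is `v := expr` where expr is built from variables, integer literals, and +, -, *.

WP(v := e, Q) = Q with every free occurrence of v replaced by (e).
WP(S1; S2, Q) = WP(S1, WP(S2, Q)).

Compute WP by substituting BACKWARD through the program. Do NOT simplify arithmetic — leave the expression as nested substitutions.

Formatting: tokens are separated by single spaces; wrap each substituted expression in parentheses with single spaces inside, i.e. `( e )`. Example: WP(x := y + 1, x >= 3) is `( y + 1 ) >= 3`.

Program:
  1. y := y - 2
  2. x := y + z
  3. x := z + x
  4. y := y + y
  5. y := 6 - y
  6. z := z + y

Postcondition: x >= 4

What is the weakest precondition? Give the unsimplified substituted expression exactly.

post: x >= 4
stmt 6: z := z + y  -- replace 0 occurrence(s) of z with (z + y)
  => x >= 4
stmt 5: y := 6 - y  -- replace 0 occurrence(s) of y with (6 - y)
  => x >= 4
stmt 4: y := y + y  -- replace 0 occurrence(s) of y with (y + y)
  => x >= 4
stmt 3: x := z + x  -- replace 1 occurrence(s) of x with (z + x)
  => ( z + x ) >= 4
stmt 2: x := y + z  -- replace 1 occurrence(s) of x with (y + z)
  => ( z + ( y + z ) ) >= 4
stmt 1: y := y - 2  -- replace 1 occurrence(s) of y with (y - 2)
  => ( z + ( ( y - 2 ) + z ) ) >= 4

Answer: ( z + ( ( y - 2 ) + z ) ) >= 4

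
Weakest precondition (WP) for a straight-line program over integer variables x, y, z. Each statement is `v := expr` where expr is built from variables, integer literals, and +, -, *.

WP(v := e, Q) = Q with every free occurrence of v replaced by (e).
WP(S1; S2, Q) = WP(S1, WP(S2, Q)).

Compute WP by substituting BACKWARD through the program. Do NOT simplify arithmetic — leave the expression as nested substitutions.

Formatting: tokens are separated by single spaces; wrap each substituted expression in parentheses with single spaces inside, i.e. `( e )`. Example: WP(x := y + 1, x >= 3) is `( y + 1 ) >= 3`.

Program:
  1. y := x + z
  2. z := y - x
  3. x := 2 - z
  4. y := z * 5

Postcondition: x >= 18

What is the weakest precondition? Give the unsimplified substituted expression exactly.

post: x >= 18
stmt 4: y := z * 5  -- replace 0 occurrence(s) of y with (z * 5)
  => x >= 18
stmt 3: x := 2 - z  -- replace 1 occurrence(s) of x with (2 - z)
  => ( 2 - z ) >= 18
stmt 2: z := y - x  -- replace 1 occurrence(s) of z with (y - x)
  => ( 2 - ( y - x ) ) >= 18
stmt 1: y := x + z  -- replace 1 occurrence(s) of y with (x + z)
  => ( 2 - ( ( x + z ) - x ) ) >= 18

Answer: ( 2 - ( ( x + z ) - x ) ) >= 18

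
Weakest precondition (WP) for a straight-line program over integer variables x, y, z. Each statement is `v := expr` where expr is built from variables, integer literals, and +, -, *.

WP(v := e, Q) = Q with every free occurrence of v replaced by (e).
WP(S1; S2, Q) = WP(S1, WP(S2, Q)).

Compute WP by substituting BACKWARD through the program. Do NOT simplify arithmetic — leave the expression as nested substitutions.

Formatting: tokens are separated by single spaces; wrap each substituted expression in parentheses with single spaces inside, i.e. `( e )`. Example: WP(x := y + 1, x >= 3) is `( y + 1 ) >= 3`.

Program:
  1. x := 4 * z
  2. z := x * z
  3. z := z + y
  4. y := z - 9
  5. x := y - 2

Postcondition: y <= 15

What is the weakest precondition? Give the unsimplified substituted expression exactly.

Answer: ( ( ( ( 4 * z ) * z ) + y ) - 9 ) <= 15

Derivation:
post: y <= 15
stmt 5: x := y - 2  -- replace 0 occurrence(s) of x with (y - 2)
  => y <= 15
stmt 4: y := z - 9  -- replace 1 occurrence(s) of y with (z - 9)
  => ( z - 9 ) <= 15
stmt 3: z := z + y  -- replace 1 occurrence(s) of z with (z + y)
  => ( ( z + y ) - 9 ) <= 15
stmt 2: z := x * z  -- replace 1 occurrence(s) of z with (x * z)
  => ( ( ( x * z ) + y ) - 9 ) <= 15
stmt 1: x := 4 * z  -- replace 1 occurrence(s) of x with (4 * z)
  => ( ( ( ( 4 * z ) * z ) + y ) - 9 ) <= 15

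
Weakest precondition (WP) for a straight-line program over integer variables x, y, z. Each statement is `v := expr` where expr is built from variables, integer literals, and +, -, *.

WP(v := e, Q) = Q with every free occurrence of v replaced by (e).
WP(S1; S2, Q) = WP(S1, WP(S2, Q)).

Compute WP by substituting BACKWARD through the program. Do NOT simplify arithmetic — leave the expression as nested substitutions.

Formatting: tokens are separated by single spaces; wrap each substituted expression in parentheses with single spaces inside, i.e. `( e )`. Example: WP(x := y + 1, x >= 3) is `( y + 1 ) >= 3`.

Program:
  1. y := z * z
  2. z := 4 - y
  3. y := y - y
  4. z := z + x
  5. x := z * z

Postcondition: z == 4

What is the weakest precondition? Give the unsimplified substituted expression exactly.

Answer: ( ( 4 - ( z * z ) ) + x ) == 4

Derivation:
post: z == 4
stmt 5: x := z * z  -- replace 0 occurrence(s) of x with (z * z)
  => z == 4
stmt 4: z := z + x  -- replace 1 occurrence(s) of z with (z + x)
  => ( z + x ) == 4
stmt 3: y := y - y  -- replace 0 occurrence(s) of y with (y - y)
  => ( z + x ) == 4
stmt 2: z := 4 - y  -- replace 1 occurrence(s) of z with (4 - y)
  => ( ( 4 - y ) + x ) == 4
stmt 1: y := z * z  -- replace 1 occurrence(s) of y with (z * z)
  => ( ( 4 - ( z * z ) ) + x ) == 4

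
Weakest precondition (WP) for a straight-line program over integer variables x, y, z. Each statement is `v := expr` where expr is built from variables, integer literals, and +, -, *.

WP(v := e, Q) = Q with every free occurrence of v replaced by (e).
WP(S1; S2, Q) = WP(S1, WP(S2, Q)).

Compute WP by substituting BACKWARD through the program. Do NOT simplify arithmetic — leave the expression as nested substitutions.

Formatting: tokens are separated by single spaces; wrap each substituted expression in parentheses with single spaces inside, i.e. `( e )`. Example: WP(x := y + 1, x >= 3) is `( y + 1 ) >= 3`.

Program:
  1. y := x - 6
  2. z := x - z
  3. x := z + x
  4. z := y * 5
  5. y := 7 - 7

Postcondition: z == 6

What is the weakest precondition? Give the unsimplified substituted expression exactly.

Answer: ( ( x - 6 ) * 5 ) == 6

Derivation:
post: z == 6
stmt 5: y := 7 - 7  -- replace 0 occurrence(s) of y with (7 - 7)
  => z == 6
stmt 4: z := y * 5  -- replace 1 occurrence(s) of z with (y * 5)
  => ( y * 5 ) == 6
stmt 3: x := z + x  -- replace 0 occurrence(s) of x with (z + x)
  => ( y * 5 ) == 6
stmt 2: z := x - z  -- replace 0 occurrence(s) of z with (x - z)
  => ( y * 5 ) == 6
stmt 1: y := x - 6  -- replace 1 occurrence(s) of y with (x - 6)
  => ( ( x - 6 ) * 5 ) == 6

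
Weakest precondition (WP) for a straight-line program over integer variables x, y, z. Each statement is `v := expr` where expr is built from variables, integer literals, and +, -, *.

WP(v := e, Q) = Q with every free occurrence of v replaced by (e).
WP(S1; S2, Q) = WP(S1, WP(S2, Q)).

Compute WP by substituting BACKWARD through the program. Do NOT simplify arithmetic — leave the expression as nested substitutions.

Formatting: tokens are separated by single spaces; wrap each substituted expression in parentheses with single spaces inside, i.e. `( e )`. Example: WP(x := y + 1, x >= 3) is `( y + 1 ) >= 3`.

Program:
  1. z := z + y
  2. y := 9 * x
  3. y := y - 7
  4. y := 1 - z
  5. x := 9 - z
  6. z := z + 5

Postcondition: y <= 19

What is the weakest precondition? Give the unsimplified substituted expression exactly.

post: y <= 19
stmt 6: z := z + 5  -- replace 0 occurrence(s) of z with (z + 5)
  => y <= 19
stmt 5: x := 9 - z  -- replace 0 occurrence(s) of x with (9 - z)
  => y <= 19
stmt 4: y := 1 - z  -- replace 1 occurrence(s) of y with (1 - z)
  => ( 1 - z ) <= 19
stmt 3: y := y - 7  -- replace 0 occurrence(s) of y with (y - 7)
  => ( 1 - z ) <= 19
stmt 2: y := 9 * x  -- replace 0 occurrence(s) of y with (9 * x)
  => ( 1 - z ) <= 19
stmt 1: z := z + y  -- replace 1 occurrence(s) of z with (z + y)
  => ( 1 - ( z + y ) ) <= 19

Answer: ( 1 - ( z + y ) ) <= 19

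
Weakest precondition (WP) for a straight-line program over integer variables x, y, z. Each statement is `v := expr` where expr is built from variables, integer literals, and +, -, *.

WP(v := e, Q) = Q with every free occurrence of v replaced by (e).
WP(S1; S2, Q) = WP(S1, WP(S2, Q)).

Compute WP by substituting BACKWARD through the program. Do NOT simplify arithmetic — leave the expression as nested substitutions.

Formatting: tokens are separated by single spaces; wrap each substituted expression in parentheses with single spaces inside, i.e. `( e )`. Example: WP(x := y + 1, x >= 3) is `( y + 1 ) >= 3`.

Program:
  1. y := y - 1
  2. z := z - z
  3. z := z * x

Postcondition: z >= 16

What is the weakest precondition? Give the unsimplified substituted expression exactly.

post: z >= 16
stmt 3: z := z * x  -- replace 1 occurrence(s) of z with (z * x)
  => ( z * x ) >= 16
stmt 2: z := z - z  -- replace 1 occurrence(s) of z with (z - z)
  => ( ( z - z ) * x ) >= 16
stmt 1: y := y - 1  -- replace 0 occurrence(s) of y with (y - 1)
  => ( ( z - z ) * x ) >= 16

Answer: ( ( z - z ) * x ) >= 16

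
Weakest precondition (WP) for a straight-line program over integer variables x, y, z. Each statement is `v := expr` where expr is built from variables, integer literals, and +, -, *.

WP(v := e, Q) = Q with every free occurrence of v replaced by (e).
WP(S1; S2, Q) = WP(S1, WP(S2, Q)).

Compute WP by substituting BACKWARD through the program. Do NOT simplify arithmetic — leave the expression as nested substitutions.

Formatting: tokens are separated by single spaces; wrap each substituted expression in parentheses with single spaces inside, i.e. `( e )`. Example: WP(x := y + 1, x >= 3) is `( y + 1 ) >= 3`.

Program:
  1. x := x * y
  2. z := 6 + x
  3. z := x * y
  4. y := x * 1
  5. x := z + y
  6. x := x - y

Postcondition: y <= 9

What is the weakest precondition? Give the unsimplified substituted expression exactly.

Answer: ( ( x * y ) * 1 ) <= 9

Derivation:
post: y <= 9
stmt 6: x := x - y  -- replace 0 occurrence(s) of x with (x - y)
  => y <= 9
stmt 5: x := z + y  -- replace 0 occurrence(s) of x with (z + y)
  => y <= 9
stmt 4: y := x * 1  -- replace 1 occurrence(s) of y with (x * 1)
  => ( x * 1 ) <= 9
stmt 3: z := x * y  -- replace 0 occurrence(s) of z with (x * y)
  => ( x * 1 ) <= 9
stmt 2: z := 6 + x  -- replace 0 occurrence(s) of z with (6 + x)
  => ( x * 1 ) <= 9
stmt 1: x := x * y  -- replace 1 occurrence(s) of x with (x * y)
  => ( ( x * y ) * 1 ) <= 9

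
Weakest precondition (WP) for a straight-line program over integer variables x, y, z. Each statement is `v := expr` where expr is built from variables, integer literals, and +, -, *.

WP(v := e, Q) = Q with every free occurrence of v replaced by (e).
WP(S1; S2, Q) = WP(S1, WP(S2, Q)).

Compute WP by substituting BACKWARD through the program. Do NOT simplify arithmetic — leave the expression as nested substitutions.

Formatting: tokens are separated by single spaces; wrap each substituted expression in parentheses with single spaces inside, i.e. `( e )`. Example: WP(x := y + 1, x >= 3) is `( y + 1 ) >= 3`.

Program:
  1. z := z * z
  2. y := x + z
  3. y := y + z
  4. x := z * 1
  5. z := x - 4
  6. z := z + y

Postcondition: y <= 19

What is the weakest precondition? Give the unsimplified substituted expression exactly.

Answer: ( ( x + ( z * z ) ) + ( z * z ) ) <= 19

Derivation:
post: y <= 19
stmt 6: z := z + y  -- replace 0 occurrence(s) of z with (z + y)
  => y <= 19
stmt 5: z := x - 4  -- replace 0 occurrence(s) of z with (x - 4)
  => y <= 19
stmt 4: x := z * 1  -- replace 0 occurrence(s) of x with (z * 1)
  => y <= 19
stmt 3: y := y + z  -- replace 1 occurrence(s) of y with (y + z)
  => ( y + z ) <= 19
stmt 2: y := x + z  -- replace 1 occurrence(s) of y with (x + z)
  => ( ( x + z ) + z ) <= 19
stmt 1: z := z * z  -- replace 2 occurrence(s) of z with (z * z)
  => ( ( x + ( z * z ) ) + ( z * z ) ) <= 19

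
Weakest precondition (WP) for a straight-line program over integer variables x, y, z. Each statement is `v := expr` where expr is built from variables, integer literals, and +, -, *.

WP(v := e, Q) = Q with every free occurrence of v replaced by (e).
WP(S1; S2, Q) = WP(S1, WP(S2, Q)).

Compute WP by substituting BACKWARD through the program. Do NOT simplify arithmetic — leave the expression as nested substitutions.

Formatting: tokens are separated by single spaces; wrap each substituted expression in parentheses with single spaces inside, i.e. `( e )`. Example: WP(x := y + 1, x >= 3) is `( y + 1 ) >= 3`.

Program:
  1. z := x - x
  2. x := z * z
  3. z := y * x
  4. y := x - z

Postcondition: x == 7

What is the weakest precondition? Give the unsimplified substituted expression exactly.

Answer: ( ( x - x ) * ( x - x ) ) == 7

Derivation:
post: x == 7
stmt 4: y := x - z  -- replace 0 occurrence(s) of y with (x - z)
  => x == 7
stmt 3: z := y * x  -- replace 0 occurrence(s) of z with (y * x)
  => x == 7
stmt 2: x := z * z  -- replace 1 occurrence(s) of x with (z * z)
  => ( z * z ) == 7
stmt 1: z := x - x  -- replace 2 occurrence(s) of z with (x - x)
  => ( ( x - x ) * ( x - x ) ) == 7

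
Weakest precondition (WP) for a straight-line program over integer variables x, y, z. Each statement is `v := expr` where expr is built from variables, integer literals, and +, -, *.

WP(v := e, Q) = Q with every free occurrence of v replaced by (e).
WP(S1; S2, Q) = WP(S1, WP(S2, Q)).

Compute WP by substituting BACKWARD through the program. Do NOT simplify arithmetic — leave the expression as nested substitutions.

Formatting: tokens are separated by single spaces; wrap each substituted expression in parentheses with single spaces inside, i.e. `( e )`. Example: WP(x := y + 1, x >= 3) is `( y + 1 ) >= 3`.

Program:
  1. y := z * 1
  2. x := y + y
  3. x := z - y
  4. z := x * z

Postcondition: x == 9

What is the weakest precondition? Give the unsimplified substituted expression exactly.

post: x == 9
stmt 4: z := x * z  -- replace 0 occurrence(s) of z with (x * z)
  => x == 9
stmt 3: x := z - y  -- replace 1 occurrence(s) of x with (z - y)
  => ( z - y ) == 9
stmt 2: x := y + y  -- replace 0 occurrence(s) of x with (y + y)
  => ( z - y ) == 9
stmt 1: y := z * 1  -- replace 1 occurrence(s) of y with (z * 1)
  => ( z - ( z * 1 ) ) == 9

Answer: ( z - ( z * 1 ) ) == 9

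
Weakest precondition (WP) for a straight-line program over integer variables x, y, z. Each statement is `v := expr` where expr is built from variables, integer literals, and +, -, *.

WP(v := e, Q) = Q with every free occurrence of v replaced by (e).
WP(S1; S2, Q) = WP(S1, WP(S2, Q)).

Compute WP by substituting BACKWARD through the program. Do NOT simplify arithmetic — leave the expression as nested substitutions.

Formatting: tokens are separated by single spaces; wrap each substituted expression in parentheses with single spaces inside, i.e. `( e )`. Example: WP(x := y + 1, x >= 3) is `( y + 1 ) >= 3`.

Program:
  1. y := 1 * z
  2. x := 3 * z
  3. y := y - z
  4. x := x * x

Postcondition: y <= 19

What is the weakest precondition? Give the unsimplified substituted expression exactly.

Answer: ( ( 1 * z ) - z ) <= 19

Derivation:
post: y <= 19
stmt 4: x := x * x  -- replace 0 occurrence(s) of x with (x * x)
  => y <= 19
stmt 3: y := y - z  -- replace 1 occurrence(s) of y with (y - z)
  => ( y - z ) <= 19
stmt 2: x := 3 * z  -- replace 0 occurrence(s) of x with (3 * z)
  => ( y - z ) <= 19
stmt 1: y := 1 * z  -- replace 1 occurrence(s) of y with (1 * z)
  => ( ( 1 * z ) - z ) <= 19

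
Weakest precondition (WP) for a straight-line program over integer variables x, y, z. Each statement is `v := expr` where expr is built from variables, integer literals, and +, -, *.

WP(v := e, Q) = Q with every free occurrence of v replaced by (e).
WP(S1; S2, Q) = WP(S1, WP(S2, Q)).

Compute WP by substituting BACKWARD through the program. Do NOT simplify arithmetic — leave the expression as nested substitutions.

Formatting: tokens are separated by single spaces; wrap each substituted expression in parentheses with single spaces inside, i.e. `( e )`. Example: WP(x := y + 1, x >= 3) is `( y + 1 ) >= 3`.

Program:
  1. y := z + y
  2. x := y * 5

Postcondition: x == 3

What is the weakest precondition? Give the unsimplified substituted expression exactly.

Answer: ( ( z + y ) * 5 ) == 3

Derivation:
post: x == 3
stmt 2: x := y * 5  -- replace 1 occurrence(s) of x with (y * 5)
  => ( y * 5 ) == 3
stmt 1: y := z + y  -- replace 1 occurrence(s) of y with (z + y)
  => ( ( z + y ) * 5 ) == 3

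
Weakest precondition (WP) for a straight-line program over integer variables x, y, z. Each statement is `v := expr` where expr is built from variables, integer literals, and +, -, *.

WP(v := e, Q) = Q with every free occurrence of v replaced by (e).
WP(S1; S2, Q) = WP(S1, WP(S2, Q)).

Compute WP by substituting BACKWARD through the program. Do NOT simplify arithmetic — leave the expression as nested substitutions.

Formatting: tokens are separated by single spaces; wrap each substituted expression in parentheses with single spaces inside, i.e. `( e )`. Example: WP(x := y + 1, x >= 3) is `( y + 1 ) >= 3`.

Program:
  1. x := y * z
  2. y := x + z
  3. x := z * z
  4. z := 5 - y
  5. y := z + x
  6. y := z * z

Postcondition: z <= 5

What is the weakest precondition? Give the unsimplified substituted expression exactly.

post: z <= 5
stmt 6: y := z * z  -- replace 0 occurrence(s) of y with (z * z)
  => z <= 5
stmt 5: y := z + x  -- replace 0 occurrence(s) of y with (z + x)
  => z <= 5
stmt 4: z := 5 - y  -- replace 1 occurrence(s) of z with (5 - y)
  => ( 5 - y ) <= 5
stmt 3: x := z * z  -- replace 0 occurrence(s) of x with (z * z)
  => ( 5 - y ) <= 5
stmt 2: y := x + z  -- replace 1 occurrence(s) of y with (x + z)
  => ( 5 - ( x + z ) ) <= 5
stmt 1: x := y * z  -- replace 1 occurrence(s) of x with (y * z)
  => ( 5 - ( ( y * z ) + z ) ) <= 5

Answer: ( 5 - ( ( y * z ) + z ) ) <= 5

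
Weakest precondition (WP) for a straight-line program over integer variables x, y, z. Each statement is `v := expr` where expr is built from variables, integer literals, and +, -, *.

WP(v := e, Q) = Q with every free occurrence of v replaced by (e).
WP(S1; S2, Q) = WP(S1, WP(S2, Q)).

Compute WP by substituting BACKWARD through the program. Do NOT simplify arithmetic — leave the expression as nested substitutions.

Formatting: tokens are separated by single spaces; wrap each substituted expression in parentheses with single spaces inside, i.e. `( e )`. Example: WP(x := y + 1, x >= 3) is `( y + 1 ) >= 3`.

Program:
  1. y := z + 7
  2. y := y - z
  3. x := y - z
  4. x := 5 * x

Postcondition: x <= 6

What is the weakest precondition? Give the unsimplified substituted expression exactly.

Answer: ( 5 * ( ( ( z + 7 ) - z ) - z ) ) <= 6

Derivation:
post: x <= 6
stmt 4: x := 5 * x  -- replace 1 occurrence(s) of x with (5 * x)
  => ( 5 * x ) <= 6
stmt 3: x := y - z  -- replace 1 occurrence(s) of x with (y - z)
  => ( 5 * ( y - z ) ) <= 6
stmt 2: y := y - z  -- replace 1 occurrence(s) of y with (y - z)
  => ( 5 * ( ( y - z ) - z ) ) <= 6
stmt 1: y := z + 7  -- replace 1 occurrence(s) of y with (z + 7)
  => ( 5 * ( ( ( z + 7 ) - z ) - z ) ) <= 6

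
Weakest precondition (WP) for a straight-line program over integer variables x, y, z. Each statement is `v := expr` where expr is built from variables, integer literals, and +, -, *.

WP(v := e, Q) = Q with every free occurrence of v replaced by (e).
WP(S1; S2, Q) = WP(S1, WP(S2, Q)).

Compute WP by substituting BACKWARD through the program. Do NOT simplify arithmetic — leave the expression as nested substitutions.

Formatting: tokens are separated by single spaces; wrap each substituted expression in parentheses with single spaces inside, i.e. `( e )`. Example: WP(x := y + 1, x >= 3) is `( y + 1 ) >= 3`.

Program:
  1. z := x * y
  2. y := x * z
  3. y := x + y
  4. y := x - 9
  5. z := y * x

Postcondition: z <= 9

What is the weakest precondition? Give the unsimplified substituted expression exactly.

post: z <= 9
stmt 5: z := y * x  -- replace 1 occurrence(s) of z with (y * x)
  => ( y * x ) <= 9
stmt 4: y := x - 9  -- replace 1 occurrence(s) of y with (x - 9)
  => ( ( x - 9 ) * x ) <= 9
stmt 3: y := x + y  -- replace 0 occurrence(s) of y with (x + y)
  => ( ( x - 9 ) * x ) <= 9
stmt 2: y := x * z  -- replace 0 occurrence(s) of y with (x * z)
  => ( ( x - 9 ) * x ) <= 9
stmt 1: z := x * y  -- replace 0 occurrence(s) of z with (x * y)
  => ( ( x - 9 ) * x ) <= 9

Answer: ( ( x - 9 ) * x ) <= 9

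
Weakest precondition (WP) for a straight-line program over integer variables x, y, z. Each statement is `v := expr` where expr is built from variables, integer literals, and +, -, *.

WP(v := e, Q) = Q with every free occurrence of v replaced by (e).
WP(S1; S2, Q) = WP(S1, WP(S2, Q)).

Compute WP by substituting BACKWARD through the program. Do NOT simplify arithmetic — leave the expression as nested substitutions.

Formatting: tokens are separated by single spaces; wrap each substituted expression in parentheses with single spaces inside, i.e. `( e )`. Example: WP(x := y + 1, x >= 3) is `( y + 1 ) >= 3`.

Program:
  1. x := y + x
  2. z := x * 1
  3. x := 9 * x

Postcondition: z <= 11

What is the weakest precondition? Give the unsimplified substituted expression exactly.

post: z <= 11
stmt 3: x := 9 * x  -- replace 0 occurrence(s) of x with (9 * x)
  => z <= 11
stmt 2: z := x * 1  -- replace 1 occurrence(s) of z with (x * 1)
  => ( x * 1 ) <= 11
stmt 1: x := y + x  -- replace 1 occurrence(s) of x with (y + x)
  => ( ( y + x ) * 1 ) <= 11

Answer: ( ( y + x ) * 1 ) <= 11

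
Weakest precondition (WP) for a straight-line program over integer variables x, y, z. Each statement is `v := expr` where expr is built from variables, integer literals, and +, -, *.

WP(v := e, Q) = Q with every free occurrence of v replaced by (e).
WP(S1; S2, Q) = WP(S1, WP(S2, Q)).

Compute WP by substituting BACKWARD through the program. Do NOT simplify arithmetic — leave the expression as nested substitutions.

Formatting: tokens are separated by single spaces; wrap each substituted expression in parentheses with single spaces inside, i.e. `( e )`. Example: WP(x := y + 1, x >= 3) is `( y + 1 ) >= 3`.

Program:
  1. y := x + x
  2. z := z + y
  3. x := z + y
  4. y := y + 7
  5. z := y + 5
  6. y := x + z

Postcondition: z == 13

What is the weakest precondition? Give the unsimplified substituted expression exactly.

Answer: ( ( ( x + x ) + 7 ) + 5 ) == 13

Derivation:
post: z == 13
stmt 6: y := x + z  -- replace 0 occurrence(s) of y with (x + z)
  => z == 13
stmt 5: z := y + 5  -- replace 1 occurrence(s) of z with (y + 5)
  => ( y + 5 ) == 13
stmt 4: y := y + 7  -- replace 1 occurrence(s) of y with (y + 7)
  => ( ( y + 7 ) + 5 ) == 13
stmt 3: x := z + y  -- replace 0 occurrence(s) of x with (z + y)
  => ( ( y + 7 ) + 5 ) == 13
stmt 2: z := z + y  -- replace 0 occurrence(s) of z with (z + y)
  => ( ( y + 7 ) + 5 ) == 13
stmt 1: y := x + x  -- replace 1 occurrence(s) of y with (x + x)
  => ( ( ( x + x ) + 7 ) + 5 ) == 13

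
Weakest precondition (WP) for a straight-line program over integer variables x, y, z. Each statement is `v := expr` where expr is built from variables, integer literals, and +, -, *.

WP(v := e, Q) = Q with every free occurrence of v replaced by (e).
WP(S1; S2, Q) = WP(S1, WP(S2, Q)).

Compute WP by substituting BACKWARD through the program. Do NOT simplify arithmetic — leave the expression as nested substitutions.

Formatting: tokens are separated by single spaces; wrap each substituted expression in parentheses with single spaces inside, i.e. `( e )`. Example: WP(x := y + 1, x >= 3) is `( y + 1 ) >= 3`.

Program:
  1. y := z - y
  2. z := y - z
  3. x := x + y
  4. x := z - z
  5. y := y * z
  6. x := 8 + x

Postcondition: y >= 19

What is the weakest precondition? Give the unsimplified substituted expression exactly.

Answer: ( ( z - y ) * ( ( z - y ) - z ) ) >= 19

Derivation:
post: y >= 19
stmt 6: x := 8 + x  -- replace 0 occurrence(s) of x with (8 + x)
  => y >= 19
stmt 5: y := y * z  -- replace 1 occurrence(s) of y with (y * z)
  => ( y * z ) >= 19
stmt 4: x := z - z  -- replace 0 occurrence(s) of x with (z - z)
  => ( y * z ) >= 19
stmt 3: x := x + y  -- replace 0 occurrence(s) of x with (x + y)
  => ( y * z ) >= 19
stmt 2: z := y - z  -- replace 1 occurrence(s) of z with (y - z)
  => ( y * ( y - z ) ) >= 19
stmt 1: y := z - y  -- replace 2 occurrence(s) of y with (z - y)
  => ( ( z - y ) * ( ( z - y ) - z ) ) >= 19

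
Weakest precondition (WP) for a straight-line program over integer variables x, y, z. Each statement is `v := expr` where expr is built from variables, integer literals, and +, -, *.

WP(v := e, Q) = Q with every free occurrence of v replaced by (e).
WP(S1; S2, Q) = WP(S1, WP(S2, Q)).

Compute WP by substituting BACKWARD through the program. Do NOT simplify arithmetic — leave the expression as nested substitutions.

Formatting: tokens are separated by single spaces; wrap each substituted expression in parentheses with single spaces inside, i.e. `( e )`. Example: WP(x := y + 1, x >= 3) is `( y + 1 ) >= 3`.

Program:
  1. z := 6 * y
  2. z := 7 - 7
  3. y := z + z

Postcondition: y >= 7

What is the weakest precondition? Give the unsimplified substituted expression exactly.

Answer: ( ( 7 - 7 ) + ( 7 - 7 ) ) >= 7

Derivation:
post: y >= 7
stmt 3: y := z + z  -- replace 1 occurrence(s) of y with (z + z)
  => ( z + z ) >= 7
stmt 2: z := 7 - 7  -- replace 2 occurrence(s) of z with (7 - 7)
  => ( ( 7 - 7 ) + ( 7 - 7 ) ) >= 7
stmt 1: z := 6 * y  -- replace 0 occurrence(s) of z with (6 * y)
  => ( ( 7 - 7 ) + ( 7 - 7 ) ) >= 7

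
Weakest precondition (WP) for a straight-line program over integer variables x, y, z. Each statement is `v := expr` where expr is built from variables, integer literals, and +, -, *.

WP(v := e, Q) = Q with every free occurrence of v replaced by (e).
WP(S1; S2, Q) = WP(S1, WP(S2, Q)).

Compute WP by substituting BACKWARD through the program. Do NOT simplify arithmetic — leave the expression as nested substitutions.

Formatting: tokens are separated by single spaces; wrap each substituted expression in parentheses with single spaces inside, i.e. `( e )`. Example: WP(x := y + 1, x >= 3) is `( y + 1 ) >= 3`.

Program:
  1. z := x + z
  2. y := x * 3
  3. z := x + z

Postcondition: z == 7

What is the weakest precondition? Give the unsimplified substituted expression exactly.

Answer: ( x + ( x + z ) ) == 7

Derivation:
post: z == 7
stmt 3: z := x + z  -- replace 1 occurrence(s) of z with (x + z)
  => ( x + z ) == 7
stmt 2: y := x * 3  -- replace 0 occurrence(s) of y with (x * 3)
  => ( x + z ) == 7
stmt 1: z := x + z  -- replace 1 occurrence(s) of z with (x + z)
  => ( x + ( x + z ) ) == 7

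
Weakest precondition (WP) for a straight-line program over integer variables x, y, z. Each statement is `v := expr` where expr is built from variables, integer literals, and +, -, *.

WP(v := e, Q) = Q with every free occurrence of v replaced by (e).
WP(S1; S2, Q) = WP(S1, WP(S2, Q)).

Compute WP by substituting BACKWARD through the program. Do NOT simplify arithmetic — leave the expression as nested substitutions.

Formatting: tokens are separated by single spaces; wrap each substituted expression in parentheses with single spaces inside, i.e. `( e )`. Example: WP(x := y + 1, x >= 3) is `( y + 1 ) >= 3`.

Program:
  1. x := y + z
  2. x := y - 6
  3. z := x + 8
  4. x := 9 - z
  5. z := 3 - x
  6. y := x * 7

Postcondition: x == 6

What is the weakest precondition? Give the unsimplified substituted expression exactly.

Answer: ( 9 - ( ( y - 6 ) + 8 ) ) == 6

Derivation:
post: x == 6
stmt 6: y := x * 7  -- replace 0 occurrence(s) of y with (x * 7)
  => x == 6
stmt 5: z := 3 - x  -- replace 0 occurrence(s) of z with (3 - x)
  => x == 6
stmt 4: x := 9 - z  -- replace 1 occurrence(s) of x with (9 - z)
  => ( 9 - z ) == 6
stmt 3: z := x + 8  -- replace 1 occurrence(s) of z with (x + 8)
  => ( 9 - ( x + 8 ) ) == 6
stmt 2: x := y - 6  -- replace 1 occurrence(s) of x with (y - 6)
  => ( 9 - ( ( y - 6 ) + 8 ) ) == 6
stmt 1: x := y + z  -- replace 0 occurrence(s) of x with (y + z)
  => ( 9 - ( ( y - 6 ) + 8 ) ) == 6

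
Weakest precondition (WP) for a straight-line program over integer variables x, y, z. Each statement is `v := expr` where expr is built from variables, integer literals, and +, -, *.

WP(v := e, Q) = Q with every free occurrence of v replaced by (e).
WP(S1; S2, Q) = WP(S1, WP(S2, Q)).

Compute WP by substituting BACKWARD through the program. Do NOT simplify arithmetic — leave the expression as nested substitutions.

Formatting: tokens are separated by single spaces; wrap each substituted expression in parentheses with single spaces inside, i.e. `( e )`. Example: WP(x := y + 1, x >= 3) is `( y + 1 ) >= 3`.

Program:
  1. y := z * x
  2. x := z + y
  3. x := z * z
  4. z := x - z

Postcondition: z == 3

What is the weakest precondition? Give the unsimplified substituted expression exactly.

Answer: ( ( z * z ) - z ) == 3

Derivation:
post: z == 3
stmt 4: z := x - z  -- replace 1 occurrence(s) of z with (x - z)
  => ( x - z ) == 3
stmt 3: x := z * z  -- replace 1 occurrence(s) of x with (z * z)
  => ( ( z * z ) - z ) == 3
stmt 2: x := z + y  -- replace 0 occurrence(s) of x with (z + y)
  => ( ( z * z ) - z ) == 3
stmt 1: y := z * x  -- replace 0 occurrence(s) of y with (z * x)
  => ( ( z * z ) - z ) == 3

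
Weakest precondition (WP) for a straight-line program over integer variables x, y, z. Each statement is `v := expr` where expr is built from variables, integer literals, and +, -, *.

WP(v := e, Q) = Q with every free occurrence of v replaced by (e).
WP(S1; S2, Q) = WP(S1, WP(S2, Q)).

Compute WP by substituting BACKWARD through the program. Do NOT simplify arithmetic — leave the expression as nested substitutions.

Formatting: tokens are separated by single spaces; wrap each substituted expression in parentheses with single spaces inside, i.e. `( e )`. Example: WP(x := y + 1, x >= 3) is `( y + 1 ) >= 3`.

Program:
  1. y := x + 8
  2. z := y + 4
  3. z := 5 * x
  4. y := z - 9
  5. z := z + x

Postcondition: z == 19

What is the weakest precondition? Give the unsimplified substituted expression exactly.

post: z == 19
stmt 5: z := z + x  -- replace 1 occurrence(s) of z with (z + x)
  => ( z + x ) == 19
stmt 4: y := z - 9  -- replace 0 occurrence(s) of y with (z - 9)
  => ( z + x ) == 19
stmt 3: z := 5 * x  -- replace 1 occurrence(s) of z with (5 * x)
  => ( ( 5 * x ) + x ) == 19
stmt 2: z := y + 4  -- replace 0 occurrence(s) of z with (y + 4)
  => ( ( 5 * x ) + x ) == 19
stmt 1: y := x + 8  -- replace 0 occurrence(s) of y with (x + 8)
  => ( ( 5 * x ) + x ) == 19

Answer: ( ( 5 * x ) + x ) == 19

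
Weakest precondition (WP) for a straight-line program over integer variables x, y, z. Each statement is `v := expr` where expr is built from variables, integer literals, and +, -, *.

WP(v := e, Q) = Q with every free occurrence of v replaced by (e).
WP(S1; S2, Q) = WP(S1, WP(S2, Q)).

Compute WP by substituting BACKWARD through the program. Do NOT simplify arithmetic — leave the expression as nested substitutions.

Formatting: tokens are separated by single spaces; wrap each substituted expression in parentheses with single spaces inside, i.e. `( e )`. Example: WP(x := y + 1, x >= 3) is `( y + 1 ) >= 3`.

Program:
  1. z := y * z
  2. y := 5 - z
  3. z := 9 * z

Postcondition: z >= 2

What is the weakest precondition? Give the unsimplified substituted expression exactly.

post: z >= 2
stmt 3: z := 9 * z  -- replace 1 occurrence(s) of z with (9 * z)
  => ( 9 * z ) >= 2
stmt 2: y := 5 - z  -- replace 0 occurrence(s) of y with (5 - z)
  => ( 9 * z ) >= 2
stmt 1: z := y * z  -- replace 1 occurrence(s) of z with (y * z)
  => ( 9 * ( y * z ) ) >= 2

Answer: ( 9 * ( y * z ) ) >= 2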